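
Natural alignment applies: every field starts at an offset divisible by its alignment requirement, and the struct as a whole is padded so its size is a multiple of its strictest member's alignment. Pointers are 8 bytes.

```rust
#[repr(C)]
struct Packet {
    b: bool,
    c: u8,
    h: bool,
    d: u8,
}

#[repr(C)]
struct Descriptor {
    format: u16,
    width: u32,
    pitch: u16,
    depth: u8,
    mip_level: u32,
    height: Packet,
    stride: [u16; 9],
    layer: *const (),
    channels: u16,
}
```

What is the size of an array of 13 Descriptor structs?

728

Packet: b at 0 (size 1, align 1) → ends 1; c at 1 (size 1, align 1) → ends 2; h at 2 (size 1, align 1) → ends 3; d at 3 (size 1, align 1) → ends 4; total 4 bytes, alignment 1
format at 0 (size 2, align 2) → ends 2
pad 2 to align 4 for width
width at 4 (size 4, align 4) → ends 8
pitch at 8 (size 2, align 2) → ends 10
depth at 10 (size 1, align 1) → ends 11
pad 1 to align 4 for mip_level
mip_level at 12 (size 4, align 4) → ends 16
height at 16 (size 4, align 1) → ends 20
stride at 20 (size 18, align 2) → ends 38
pad 2 to align 8 for layer
layer at 40 (size 8, align 8) → ends 48
channels at 48 (size 2, align 2) → ends 50
tail pad 6 to reach multiple of 8
total 56 bytes, alignment 8
array of 13: 13 × 56 = 728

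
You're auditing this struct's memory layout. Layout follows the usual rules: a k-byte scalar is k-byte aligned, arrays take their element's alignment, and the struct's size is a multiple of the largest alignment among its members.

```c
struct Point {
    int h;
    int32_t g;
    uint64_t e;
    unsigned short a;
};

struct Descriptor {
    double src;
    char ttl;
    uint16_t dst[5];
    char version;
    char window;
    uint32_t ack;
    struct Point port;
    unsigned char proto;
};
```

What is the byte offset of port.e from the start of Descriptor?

Point: h at 0 (size 4, align 4) → ends 4; g at 4 (size 4, align 4) → ends 8; e at 8 (size 8, align 8) → ends 16; a at 16 (size 2, align 2) → ends 18; tail pad 6 to reach multiple of 8; total 24 bytes, alignment 8
src at 0 (size 8, align 8) → ends 8
ttl at 8 (size 1, align 1) → ends 9
pad 1 to align 2 for dst
dst at 10 (size 10, align 2) → ends 20
version at 20 (size 1, align 1) → ends 21
window at 21 (size 1, align 1) → ends 22
pad 2 to align 4 for ack
ack at 24 (size 4, align 4) → ends 28
pad 4 to align 8 for port
port at 32 (size 24, align 8) → ends 56
within Point: e at 8
32 + 8 = 40

40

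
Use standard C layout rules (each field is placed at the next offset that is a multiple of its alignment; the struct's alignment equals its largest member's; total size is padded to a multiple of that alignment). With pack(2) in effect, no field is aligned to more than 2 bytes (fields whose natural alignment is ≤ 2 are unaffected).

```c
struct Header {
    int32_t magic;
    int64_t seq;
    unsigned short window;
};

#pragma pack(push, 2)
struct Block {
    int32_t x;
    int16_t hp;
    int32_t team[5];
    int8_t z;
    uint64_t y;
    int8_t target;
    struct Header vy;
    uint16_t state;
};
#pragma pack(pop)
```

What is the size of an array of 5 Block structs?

320

Header: 0..4  magic  (4B, 4-aligned); 4..8  -- padding (4B); 8..16  seq  (8B, 8-aligned); 16..18  window  (2B, 2-aligned); 18..24  -- tail padding (6B); sizeof = 24, alignof = 8
0..4  x  (4B, 2-aligned)
4..6  hp  (2B, 2-aligned)
6..26  team  (20B, 2-aligned)
26..27  z  (1B, 1-aligned)
27..28  -- padding (1B)
28..36  y  (8B, 2-aligned)
36..37  target  (1B, 1-aligned)
37..38  -- padding (1B)
38..62  vy  (24B, 2-aligned)
62..64  state  (2B, 2-aligned)
sizeof = 64, alignof = 2
array of 5: 5 × 64 = 320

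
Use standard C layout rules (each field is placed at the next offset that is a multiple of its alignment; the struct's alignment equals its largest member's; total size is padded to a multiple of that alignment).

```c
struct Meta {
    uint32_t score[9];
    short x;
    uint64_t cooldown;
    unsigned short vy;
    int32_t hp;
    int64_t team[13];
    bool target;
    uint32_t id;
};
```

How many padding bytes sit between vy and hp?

2

0..36  score  (36B, 4-aligned)
36..38  x  (2B, 2-aligned)
38..40  -- padding (2B)
40..48  cooldown  (8B, 8-aligned)
48..50  vy  (2B, 2-aligned)
50..52  -- padding (2B)
52..56  hp  (4B, 4-aligned)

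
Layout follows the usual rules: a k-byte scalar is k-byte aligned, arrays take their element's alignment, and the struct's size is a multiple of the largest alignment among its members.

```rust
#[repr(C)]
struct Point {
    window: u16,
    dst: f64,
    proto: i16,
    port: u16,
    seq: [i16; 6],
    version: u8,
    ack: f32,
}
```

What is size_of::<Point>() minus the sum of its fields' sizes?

9

@0: window [2B, align 2] → 2
+6 pad (align 8)
@8: dst [8B, align 8] → 16
@16: proto [2B, align 2] → 18
@18: port [2B, align 2] → 20
@20: seq [12B, align 2] → 32
@32: version [1B, align 1] → 33
+3 pad (align 4)
@36: ack [4B, align 4] → 40
size 40, align 8
data bytes 31, size 40 → padding 9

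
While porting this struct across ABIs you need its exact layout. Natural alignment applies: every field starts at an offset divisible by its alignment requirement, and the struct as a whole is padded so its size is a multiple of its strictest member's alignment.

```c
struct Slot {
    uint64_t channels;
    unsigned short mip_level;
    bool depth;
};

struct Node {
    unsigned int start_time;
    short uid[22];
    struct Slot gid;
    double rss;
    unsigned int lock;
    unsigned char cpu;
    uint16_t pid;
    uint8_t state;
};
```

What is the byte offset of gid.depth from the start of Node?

58

Slot: @0: channels [8B, align 8] → 8; @8: mip_level [2B, align 2] → 10; @10: depth [1B, align 1] → 11; +5 tail pad (align 8); size 16, align 8
@0: start_time [4B, align 4] → 4
@4: uid [44B, align 2] → 48
@48: gid [16B, align 8] → 64
within Slot: depth at 10
48 + 10 = 58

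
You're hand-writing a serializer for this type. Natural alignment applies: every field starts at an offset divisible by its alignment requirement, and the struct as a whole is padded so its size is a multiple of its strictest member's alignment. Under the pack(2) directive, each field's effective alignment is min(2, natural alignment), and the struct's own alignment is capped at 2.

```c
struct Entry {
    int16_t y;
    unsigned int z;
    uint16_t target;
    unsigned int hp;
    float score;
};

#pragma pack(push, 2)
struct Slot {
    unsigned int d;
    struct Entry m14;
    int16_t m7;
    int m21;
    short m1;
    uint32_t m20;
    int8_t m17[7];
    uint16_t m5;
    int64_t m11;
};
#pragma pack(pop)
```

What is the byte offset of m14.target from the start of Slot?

12

Entry: 0..2  y  (2B, 2-aligned); 2..4  -- padding (2B); 4..8  z  (4B, 4-aligned); 8..10  target  (2B, 2-aligned); 10..12  -- padding (2B); 12..16  hp  (4B, 4-aligned); 16..20  score  (4B, 4-aligned); sizeof = 20, alignof = 4
0..4  d  (4B, 2-aligned)
4..24  m14  (20B, 2-aligned)
within Entry: target at 8
4 + 8 = 12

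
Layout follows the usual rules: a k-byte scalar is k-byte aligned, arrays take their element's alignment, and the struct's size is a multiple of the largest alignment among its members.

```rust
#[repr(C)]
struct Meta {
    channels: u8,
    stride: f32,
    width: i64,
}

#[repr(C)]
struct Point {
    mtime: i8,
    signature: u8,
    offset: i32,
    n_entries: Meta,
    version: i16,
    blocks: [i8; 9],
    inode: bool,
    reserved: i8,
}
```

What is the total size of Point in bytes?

Meta: 0..1  channels  (1B, 1-aligned); 1..4  -- padding (3B); 4..8  stride  (4B, 4-aligned); 8..16  width  (8B, 8-aligned); sizeof = 16, alignof = 8
0..1  mtime  (1B, 1-aligned)
1..2  signature  (1B, 1-aligned)
2..4  -- padding (2B)
4..8  offset  (4B, 4-aligned)
8..24  n_entries  (16B, 8-aligned)
24..26  version  (2B, 2-aligned)
26..35  blocks  (9B, 1-aligned)
35..36  inode  (1B, 1-aligned)
36..37  reserved  (1B, 1-aligned)
37..40  -- tail padding (3B)
sizeof = 40, alignof = 8

40 bytes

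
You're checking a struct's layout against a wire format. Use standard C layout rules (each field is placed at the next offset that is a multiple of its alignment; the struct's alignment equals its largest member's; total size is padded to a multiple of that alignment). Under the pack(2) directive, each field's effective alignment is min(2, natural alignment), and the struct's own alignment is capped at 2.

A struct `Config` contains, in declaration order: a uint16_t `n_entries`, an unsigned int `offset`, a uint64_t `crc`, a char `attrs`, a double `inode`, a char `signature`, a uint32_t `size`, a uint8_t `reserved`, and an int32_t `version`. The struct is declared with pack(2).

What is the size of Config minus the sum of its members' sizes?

3

n_entries at 0 (size 2, align 2) → ends 2
offset at 2 (size 4, align 2) → ends 6
crc at 6 (size 8, align 2) → ends 14
attrs at 14 (size 1, align 1) → ends 15
pad 1 to align 2 for inode
inode at 16 (size 8, align 2) → ends 24
signature at 24 (size 1, align 1) → ends 25
pad 1 to align 2 for size
size at 26 (size 4, align 2) → ends 30
reserved at 30 (size 1, align 1) → ends 31
pad 1 to align 2 for version
version at 32 (size 4, align 2) → ends 36
total 36 bytes, alignment 2
data bytes 33, size 36 → padding 3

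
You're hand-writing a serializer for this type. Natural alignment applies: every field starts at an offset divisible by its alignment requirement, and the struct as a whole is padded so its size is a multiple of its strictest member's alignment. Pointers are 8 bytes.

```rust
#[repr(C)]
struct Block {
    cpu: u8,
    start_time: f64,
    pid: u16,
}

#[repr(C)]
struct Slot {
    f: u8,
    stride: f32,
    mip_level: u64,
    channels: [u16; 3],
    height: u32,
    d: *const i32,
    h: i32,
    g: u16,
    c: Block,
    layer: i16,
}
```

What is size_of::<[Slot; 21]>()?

1680

Block: 0..1  cpu  (1B, 1-aligned); 1..8  -- padding (7B); 8..16  start_time  (8B, 8-aligned); 16..18  pid  (2B, 2-aligned); 18..24  -- tail padding (6B); sizeof = 24, alignof = 8
0..1  f  (1B, 1-aligned)
1..4  -- padding (3B)
4..8  stride  (4B, 4-aligned)
8..16  mip_level  (8B, 8-aligned)
16..22  channels  (6B, 2-aligned)
22..24  -- padding (2B)
24..28  height  (4B, 4-aligned)
28..32  -- padding (4B)
32..40  d  (8B, 8-aligned)
40..44  h  (4B, 4-aligned)
44..46  g  (2B, 2-aligned)
46..48  -- padding (2B)
48..72  c  (24B, 8-aligned)
72..74  layer  (2B, 2-aligned)
74..80  -- tail padding (6B)
sizeof = 80, alignof = 8
array of 21: 21 × 80 = 1680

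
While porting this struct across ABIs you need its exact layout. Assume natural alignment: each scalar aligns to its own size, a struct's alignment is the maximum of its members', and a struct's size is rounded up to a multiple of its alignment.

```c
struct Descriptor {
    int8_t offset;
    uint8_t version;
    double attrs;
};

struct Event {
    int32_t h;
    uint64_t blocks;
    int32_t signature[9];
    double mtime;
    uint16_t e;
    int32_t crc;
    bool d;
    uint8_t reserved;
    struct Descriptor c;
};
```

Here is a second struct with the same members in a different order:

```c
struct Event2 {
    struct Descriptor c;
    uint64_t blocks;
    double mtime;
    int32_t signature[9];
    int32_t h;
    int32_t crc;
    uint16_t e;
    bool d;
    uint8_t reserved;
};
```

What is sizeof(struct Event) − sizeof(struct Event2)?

Descriptor: @0: offset [1B, align 1] → 1; @1: version [1B, align 1] → 2; +6 pad (align 8); @8: attrs [8B, align 8] → 16; size 16, align 8
@0: h [4B, align 4] → 4
+4 pad (align 8)
@8: blocks [8B, align 8] → 16
@16: signature [36B, align 4] → 52
+4 pad (align 8)
@56: mtime [8B, align 8] → 64
@64: e [2B, align 2] → 66
+2 pad (align 4)
@68: crc [4B, align 4] → 72
@72: d [1B, align 1] → 73
@73: reserved [1B, align 1] → 74
+6 pad (align 8)
@80: c [16B, align 8] → 96
size 96, align 8
— Event2 —
@0: c [16B, align 8] → 16
@16: blocks [8B, align 8] → 24
@24: mtime [8B, align 8] → 32
@32: signature [36B, align 4] → 68
@68: h [4B, align 4] → 72
@72: crc [4B, align 4] → 76
@76: e [2B, align 2] → 78
@78: d [1B, align 1] → 79
@79: reserved [1B, align 1] → 80
size 80, align 8
96 − 80 = 16

16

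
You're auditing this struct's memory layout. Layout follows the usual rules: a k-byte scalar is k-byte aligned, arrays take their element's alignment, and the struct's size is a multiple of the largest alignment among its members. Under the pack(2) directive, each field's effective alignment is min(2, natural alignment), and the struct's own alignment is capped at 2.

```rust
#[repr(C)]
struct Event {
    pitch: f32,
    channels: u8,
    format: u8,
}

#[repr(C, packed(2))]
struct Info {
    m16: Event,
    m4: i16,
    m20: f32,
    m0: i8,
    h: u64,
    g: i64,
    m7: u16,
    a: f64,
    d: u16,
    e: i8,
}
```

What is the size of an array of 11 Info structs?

Event: 0..4  pitch  (4B, 4-aligned); 4..5  channels  (1B, 1-aligned); 5..6  format  (1B, 1-aligned); 6..8  -- tail padding (2B); sizeof = 8, alignof = 4
0..8  m16  (8B, 2-aligned)
8..10  m4  (2B, 2-aligned)
10..14  m20  (4B, 2-aligned)
14..15  m0  (1B, 1-aligned)
15..16  -- padding (1B)
16..24  h  (8B, 2-aligned)
24..32  g  (8B, 2-aligned)
32..34  m7  (2B, 2-aligned)
34..42  a  (8B, 2-aligned)
42..44  d  (2B, 2-aligned)
44..45  e  (1B, 1-aligned)
45..46  -- tail padding (1B)
sizeof = 46, alignof = 2
array of 11: 11 × 46 = 506

506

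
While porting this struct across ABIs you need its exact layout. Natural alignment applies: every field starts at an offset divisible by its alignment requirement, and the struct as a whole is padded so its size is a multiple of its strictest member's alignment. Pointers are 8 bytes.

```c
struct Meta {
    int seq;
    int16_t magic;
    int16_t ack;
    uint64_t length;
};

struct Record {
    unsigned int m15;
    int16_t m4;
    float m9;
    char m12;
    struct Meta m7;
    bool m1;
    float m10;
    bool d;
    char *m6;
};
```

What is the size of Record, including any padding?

56

Meta: 0..4  seq  (4B, 4-aligned); 4..6  magic  (2B, 2-aligned); 6..8  ack  (2B, 2-aligned); 8..16  length  (8B, 8-aligned); sizeof = 16, alignof = 8
0..4  m15  (4B, 4-aligned)
4..6  m4  (2B, 2-aligned)
6..8  -- padding (2B)
8..12  m9  (4B, 4-aligned)
12..13  m12  (1B, 1-aligned)
13..16  -- padding (3B)
16..32  m7  (16B, 8-aligned)
32..33  m1  (1B, 1-aligned)
33..36  -- padding (3B)
36..40  m10  (4B, 4-aligned)
40..41  d  (1B, 1-aligned)
41..48  -- padding (7B)
48..56  m6  (8B, 8-aligned)
sizeof = 56, alignof = 8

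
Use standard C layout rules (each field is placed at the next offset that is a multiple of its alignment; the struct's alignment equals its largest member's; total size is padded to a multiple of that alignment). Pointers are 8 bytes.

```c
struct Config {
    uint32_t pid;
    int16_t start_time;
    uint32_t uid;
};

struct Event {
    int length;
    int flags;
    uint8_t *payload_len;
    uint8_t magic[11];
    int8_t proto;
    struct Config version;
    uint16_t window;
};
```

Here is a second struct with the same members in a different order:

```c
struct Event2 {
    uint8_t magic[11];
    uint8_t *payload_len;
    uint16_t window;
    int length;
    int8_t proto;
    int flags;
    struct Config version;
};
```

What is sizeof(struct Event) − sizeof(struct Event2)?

Config: 0..4  pid  (4B, 4-aligned); 4..6  start_time  (2B, 2-aligned); 6..8  -- padding (2B); 8..12  uid  (4B, 4-aligned); sizeof = 12, alignof = 4
0..4  length  (4B, 4-aligned)
4..8  flags  (4B, 4-aligned)
8..16  payload_len  (8B, 8-aligned)
16..27  magic  (11B, 1-aligned)
27..28  proto  (1B, 1-aligned)
28..40  version  (12B, 4-aligned)
40..42  window  (2B, 2-aligned)
42..48  -- tail padding (6B)
sizeof = 48, alignof = 8
— Event2 —
0..11  magic  (11B, 1-aligned)
11..16  -- padding (5B)
16..24  payload_len  (8B, 8-aligned)
24..26  window  (2B, 2-aligned)
26..28  -- padding (2B)
28..32  length  (4B, 4-aligned)
32..33  proto  (1B, 1-aligned)
33..36  -- padding (3B)
36..40  flags  (4B, 4-aligned)
40..52  version  (12B, 4-aligned)
52..56  -- tail padding (4B)
sizeof = 56, alignof = 8
48 − 56 = -8

-8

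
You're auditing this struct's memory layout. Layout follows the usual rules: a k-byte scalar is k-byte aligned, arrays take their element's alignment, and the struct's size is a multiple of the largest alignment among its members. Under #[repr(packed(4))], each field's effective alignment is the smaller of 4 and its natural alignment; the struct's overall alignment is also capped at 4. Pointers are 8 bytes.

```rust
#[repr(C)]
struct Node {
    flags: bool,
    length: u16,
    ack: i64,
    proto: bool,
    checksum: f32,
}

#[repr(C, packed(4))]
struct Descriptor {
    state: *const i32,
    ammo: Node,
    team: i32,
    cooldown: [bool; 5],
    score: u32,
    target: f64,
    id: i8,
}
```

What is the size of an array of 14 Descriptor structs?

Node: @0: flags [1B, align 1] → 1; +1 pad (align 2); @2: length [2B, align 2] → 4; +4 pad (align 8); @8: ack [8B, align 8] → 16; @16: proto [1B, align 1] → 17; +3 pad (align 4); @20: checksum [4B, align 4] → 24; size 24, align 8
@0: state [8B, align 4] → 8
@8: ammo [24B, align 4] → 32
@32: team [4B, align 4] → 36
@36: cooldown [5B, align 1] → 41
+3 pad (align 4)
@44: score [4B, align 4] → 48
@48: target [8B, align 4] → 56
@56: id [1B, align 1] → 57
+3 tail pad (align 4)
size 60, align 4
array of 14: 14 × 60 = 840

840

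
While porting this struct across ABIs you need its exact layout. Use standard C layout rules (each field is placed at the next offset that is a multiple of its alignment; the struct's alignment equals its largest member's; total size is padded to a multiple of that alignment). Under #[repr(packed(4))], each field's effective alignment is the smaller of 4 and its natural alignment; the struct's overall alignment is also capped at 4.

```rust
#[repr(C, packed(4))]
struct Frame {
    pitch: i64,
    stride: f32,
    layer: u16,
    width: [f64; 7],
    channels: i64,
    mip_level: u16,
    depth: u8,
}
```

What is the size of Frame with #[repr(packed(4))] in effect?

@0: pitch [8B, align 4] → 8
@8: stride [4B, align 4] → 12
@12: layer [2B, align 2] → 14
+2 pad (align 4)
@16: width [56B, align 4] → 72
@72: channels [8B, align 4] → 80
@80: mip_level [2B, align 2] → 82
@82: depth [1B, align 1] → 83
+1 tail pad (align 4)
size 84, align 4

84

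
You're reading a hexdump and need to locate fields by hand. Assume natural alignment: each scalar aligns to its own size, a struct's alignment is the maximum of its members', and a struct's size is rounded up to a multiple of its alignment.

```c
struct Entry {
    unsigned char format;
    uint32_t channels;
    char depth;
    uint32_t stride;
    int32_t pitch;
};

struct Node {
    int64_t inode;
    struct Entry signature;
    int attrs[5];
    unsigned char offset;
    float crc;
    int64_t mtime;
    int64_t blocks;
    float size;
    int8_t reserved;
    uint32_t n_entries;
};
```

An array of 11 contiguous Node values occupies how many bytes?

968

Entry: 0..1  format  (1B, 1-aligned); 1..4  -- padding (3B); 4..8  channels  (4B, 4-aligned); 8..9  depth  (1B, 1-aligned); 9..12  -- padding (3B); 12..16  stride  (4B, 4-aligned); 16..20  pitch  (4B, 4-aligned); sizeof = 20, alignof = 4
0..8  inode  (8B, 8-aligned)
8..28  signature  (20B, 4-aligned)
28..48  attrs  (20B, 4-aligned)
48..49  offset  (1B, 1-aligned)
49..52  -- padding (3B)
52..56  crc  (4B, 4-aligned)
56..64  mtime  (8B, 8-aligned)
64..72  blocks  (8B, 8-aligned)
72..76  size  (4B, 4-aligned)
76..77  reserved  (1B, 1-aligned)
77..80  -- padding (3B)
80..84  n_entries  (4B, 4-aligned)
84..88  -- tail padding (4B)
sizeof = 88, alignof = 8
array of 11: 11 × 88 = 968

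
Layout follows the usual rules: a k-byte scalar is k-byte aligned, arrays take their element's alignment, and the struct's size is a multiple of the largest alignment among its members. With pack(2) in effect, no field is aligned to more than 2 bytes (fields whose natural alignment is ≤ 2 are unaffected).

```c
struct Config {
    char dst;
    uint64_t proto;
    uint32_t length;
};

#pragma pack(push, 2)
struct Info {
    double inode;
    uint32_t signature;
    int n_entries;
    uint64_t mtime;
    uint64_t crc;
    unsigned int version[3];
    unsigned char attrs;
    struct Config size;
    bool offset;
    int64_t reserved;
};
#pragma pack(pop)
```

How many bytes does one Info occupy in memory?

80 bytes

Config: 0..1  dst  (1B, 1-aligned); 1..8  -- padding (7B); 8..16  proto  (8B, 8-aligned); 16..20  length  (4B, 4-aligned); 20..24  -- tail padding (4B); sizeof = 24, alignof = 8
0..8  inode  (8B, 2-aligned)
8..12  signature  (4B, 2-aligned)
12..16  n_entries  (4B, 2-aligned)
16..24  mtime  (8B, 2-aligned)
24..32  crc  (8B, 2-aligned)
32..44  version  (12B, 2-aligned)
44..45  attrs  (1B, 1-aligned)
45..46  -- padding (1B)
46..70  size  (24B, 2-aligned)
70..71  offset  (1B, 1-aligned)
71..72  -- padding (1B)
72..80  reserved  (8B, 2-aligned)
sizeof = 80, alignof = 2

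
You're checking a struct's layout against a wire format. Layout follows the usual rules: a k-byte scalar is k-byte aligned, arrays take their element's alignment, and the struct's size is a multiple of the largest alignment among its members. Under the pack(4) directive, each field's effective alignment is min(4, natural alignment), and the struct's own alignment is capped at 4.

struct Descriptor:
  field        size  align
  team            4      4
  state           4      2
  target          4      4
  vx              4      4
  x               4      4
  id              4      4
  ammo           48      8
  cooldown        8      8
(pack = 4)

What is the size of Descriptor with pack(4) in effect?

80

@0: team [4B, align 4] → 4
@4: state [4B, align 2] → 8
@8: target [4B, align 4] → 12
@12: vx [4B, align 4] → 16
@16: x [4B, align 4] → 20
@20: id [4B, align 4] → 24
@24: ammo [48B, align 4] → 72
@72: cooldown [8B, align 4] → 80
size 80, align 4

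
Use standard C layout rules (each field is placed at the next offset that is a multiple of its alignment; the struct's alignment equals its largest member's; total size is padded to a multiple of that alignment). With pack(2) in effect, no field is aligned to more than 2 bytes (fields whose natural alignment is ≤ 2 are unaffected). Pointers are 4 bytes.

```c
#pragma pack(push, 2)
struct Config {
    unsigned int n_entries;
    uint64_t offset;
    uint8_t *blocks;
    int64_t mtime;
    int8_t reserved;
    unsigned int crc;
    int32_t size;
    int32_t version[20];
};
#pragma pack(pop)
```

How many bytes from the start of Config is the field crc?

0..4  n_entries  (4B, 2-aligned)
4..12  offset  (8B, 2-aligned)
12..16  blocks  (4B, 2-aligned)
16..24  mtime  (8B, 2-aligned)
24..25  reserved  (1B, 1-aligned)
25..26  -- padding (1B)
26..30  crc  (4B, 2-aligned)

26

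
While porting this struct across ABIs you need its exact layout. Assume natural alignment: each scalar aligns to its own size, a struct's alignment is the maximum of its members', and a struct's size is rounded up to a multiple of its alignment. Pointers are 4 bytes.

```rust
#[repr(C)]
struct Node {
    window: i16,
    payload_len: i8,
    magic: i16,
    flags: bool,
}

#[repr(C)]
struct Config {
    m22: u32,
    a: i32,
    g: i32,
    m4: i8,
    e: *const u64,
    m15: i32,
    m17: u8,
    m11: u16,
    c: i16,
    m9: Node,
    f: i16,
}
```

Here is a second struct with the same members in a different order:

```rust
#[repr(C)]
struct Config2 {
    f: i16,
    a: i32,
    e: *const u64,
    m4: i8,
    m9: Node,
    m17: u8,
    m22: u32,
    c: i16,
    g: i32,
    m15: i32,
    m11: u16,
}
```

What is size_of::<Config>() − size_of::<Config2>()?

-4

Node: @0: window [2B, align 2] → 2; @2: payload_len [1B, align 1] → 3; +1 pad (align 2); @4: magic [2B, align 2] → 6; @6: flags [1B, align 1] → 7; +1 tail pad (align 2); size 8, align 2
@0: m22 [4B, align 4] → 4
@4: a [4B, align 4] → 8
@8: g [4B, align 4] → 12
@12: m4 [1B, align 1] → 13
+3 pad (align 4)
@16: e [4B, align 4] → 20
@20: m15 [4B, align 4] → 24
@24: m17 [1B, align 1] → 25
+1 pad (align 2)
@26: m11 [2B, align 2] → 28
@28: c [2B, align 2] → 30
@30: m9 [8B, align 2] → 38
@38: f [2B, align 2] → 40
size 40, align 4
— Config2 —
@0: f [2B, align 2] → 2
+2 pad (align 4)
@4: a [4B, align 4] → 8
@8: e [4B, align 4] → 12
@12: m4 [1B, align 1] → 13
+1 pad (align 2)
@14: m9 [8B, align 2] → 22
@22: m17 [1B, align 1] → 23
+1 pad (align 4)
@24: m22 [4B, align 4] → 28
@28: c [2B, align 2] → 30
+2 pad (align 4)
@32: g [4B, align 4] → 36
@36: m15 [4B, align 4] → 40
@40: m11 [2B, align 2] → 42
+2 tail pad (align 4)
size 44, align 4
40 − 44 = -4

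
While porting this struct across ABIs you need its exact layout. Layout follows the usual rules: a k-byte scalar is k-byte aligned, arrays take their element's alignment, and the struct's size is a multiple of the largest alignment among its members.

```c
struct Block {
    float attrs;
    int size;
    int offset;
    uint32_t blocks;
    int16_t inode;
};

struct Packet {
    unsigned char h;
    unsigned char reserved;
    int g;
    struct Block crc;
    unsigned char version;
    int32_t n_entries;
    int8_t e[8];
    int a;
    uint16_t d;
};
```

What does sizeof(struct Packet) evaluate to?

Block: attrs at 0 (size 4, align 4) → ends 4; size at 4 (size 4, align 4) → ends 8; offset at 8 (size 4, align 4) → ends 12; blocks at 12 (size 4, align 4) → ends 16; inode at 16 (size 2, align 2) → ends 18; tail pad 2 to reach multiple of 4; total 20 bytes, alignment 4
h at 0 (size 1, align 1) → ends 1
reserved at 1 (size 1, align 1) → ends 2
pad 2 to align 4 for g
g at 4 (size 4, align 4) → ends 8
crc at 8 (size 20, align 4) → ends 28
version at 28 (size 1, align 1) → ends 29
pad 3 to align 4 for n_entries
n_entries at 32 (size 4, align 4) → ends 36
e at 36 (size 8, align 1) → ends 44
a at 44 (size 4, align 4) → ends 48
d at 48 (size 2, align 2) → ends 50
tail pad 2 to reach multiple of 4
total 52 bytes, alignment 4

52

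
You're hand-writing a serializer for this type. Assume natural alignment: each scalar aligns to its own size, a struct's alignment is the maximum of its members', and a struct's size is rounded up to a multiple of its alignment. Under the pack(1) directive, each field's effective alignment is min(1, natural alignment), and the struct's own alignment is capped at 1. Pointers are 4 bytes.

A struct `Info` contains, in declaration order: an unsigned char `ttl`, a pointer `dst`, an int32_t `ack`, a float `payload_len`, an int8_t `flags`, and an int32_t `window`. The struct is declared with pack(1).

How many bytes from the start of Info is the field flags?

ttl at 0 (size 1, align 1) → ends 1
dst at 1 (size 4, align 1) → ends 5
ack at 5 (size 4, align 1) → ends 9
payload_len at 9 (size 4, align 1) → ends 13
flags at 13 (size 1, align 1) → ends 14

13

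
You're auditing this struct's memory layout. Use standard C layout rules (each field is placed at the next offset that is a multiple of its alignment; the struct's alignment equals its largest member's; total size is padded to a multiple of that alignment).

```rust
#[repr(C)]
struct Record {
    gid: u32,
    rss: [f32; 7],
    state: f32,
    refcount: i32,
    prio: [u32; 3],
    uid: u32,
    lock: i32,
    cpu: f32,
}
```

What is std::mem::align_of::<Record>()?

4

member alignments: gid=4, rss=4, state=4, refcount=4, prio=4, uid=4, lock=4, cpu=4
max = 4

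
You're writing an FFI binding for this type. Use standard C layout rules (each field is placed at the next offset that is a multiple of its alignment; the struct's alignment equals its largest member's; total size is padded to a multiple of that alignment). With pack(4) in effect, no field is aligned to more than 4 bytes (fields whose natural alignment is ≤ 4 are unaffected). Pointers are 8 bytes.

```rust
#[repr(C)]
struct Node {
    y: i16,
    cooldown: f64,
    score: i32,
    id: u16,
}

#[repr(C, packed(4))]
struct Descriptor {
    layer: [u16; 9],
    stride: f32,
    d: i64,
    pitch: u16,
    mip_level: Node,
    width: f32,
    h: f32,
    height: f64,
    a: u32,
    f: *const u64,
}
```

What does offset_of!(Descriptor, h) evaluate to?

64

Node: @0: y [2B, align 2] → 2; +6 pad (align 8); @8: cooldown [8B, align 8] → 16; @16: score [4B, align 4] → 20; @20: id [2B, align 2] → 22; +2 tail pad (align 8); size 24, align 8
@0: layer [18B, align 2] → 18
+2 pad (align 4)
@20: stride [4B, align 4] → 24
@24: d [8B, align 4] → 32
@32: pitch [2B, align 2] → 34
+2 pad (align 4)
@36: mip_level [24B, align 4] → 60
@60: width [4B, align 4] → 64
@64: h [4B, align 4] → 68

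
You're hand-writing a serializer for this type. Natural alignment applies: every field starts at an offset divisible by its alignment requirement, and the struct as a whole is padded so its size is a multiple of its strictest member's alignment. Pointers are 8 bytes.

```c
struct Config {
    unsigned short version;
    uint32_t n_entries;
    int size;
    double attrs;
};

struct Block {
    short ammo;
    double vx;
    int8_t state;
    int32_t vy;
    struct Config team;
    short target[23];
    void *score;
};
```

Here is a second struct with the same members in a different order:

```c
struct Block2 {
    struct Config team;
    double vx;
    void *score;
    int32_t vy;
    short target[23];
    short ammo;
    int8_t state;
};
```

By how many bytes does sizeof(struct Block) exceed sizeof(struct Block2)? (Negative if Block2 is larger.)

Config: version at 0 (size 2, align 2) → ends 2; pad 2 to align 4 for n_entries; n_entries at 4 (size 4, align 4) → ends 8; size at 8 (size 4, align 4) → ends 12; pad 4 to align 8 for attrs; attrs at 16 (size 8, align 8) → ends 24; total 24 bytes, alignment 8
ammo at 0 (size 2, align 2) → ends 2
pad 6 to align 8 for vx
vx at 8 (size 8, align 8) → ends 16
state at 16 (size 1, align 1) → ends 17
pad 3 to align 4 for vy
vy at 20 (size 4, align 4) → ends 24
team at 24 (size 24, align 8) → ends 48
target at 48 (size 46, align 2) → ends 94
pad 2 to align 8 for score
score at 96 (size 8, align 8) → ends 104
total 104 bytes, alignment 8
— Block2 —
team at 0 (size 24, align 8) → ends 24
vx at 24 (size 8, align 8) → ends 32
score at 32 (size 8, align 8) → ends 40
vy at 40 (size 4, align 4) → ends 44
target at 44 (size 46, align 2) → ends 90
ammo at 90 (size 2, align 2) → ends 92
state at 92 (size 1, align 1) → ends 93
tail pad 3 to reach multiple of 8
total 96 bytes, alignment 8
104 − 96 = 8

8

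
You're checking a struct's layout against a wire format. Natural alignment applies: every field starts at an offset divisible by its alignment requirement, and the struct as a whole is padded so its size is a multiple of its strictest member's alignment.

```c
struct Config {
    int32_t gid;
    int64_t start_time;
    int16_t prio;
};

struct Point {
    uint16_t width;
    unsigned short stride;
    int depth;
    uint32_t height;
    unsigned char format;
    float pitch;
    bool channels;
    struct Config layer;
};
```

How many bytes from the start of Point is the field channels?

20

Config: 0..4  gid  (4B, 4-aligned); 4..8  -- padding (4B); 8..16  start_time  (8B, 8-aligned); 16..18  prio  (2B, 2-aligned); 18..24  -- tail padding (6B); sizeof = 24, alignof = 8
0..2  width  (2B, 2-aligned)
2..4  stride  (2B, 2-aligned)
4..8  depth  (4B, 4-aligned)
8..12  height  (4B, 4-aligned)
12..13  format  (1B, 1-aligned)
13..16  -- padding (3B)
16..20  pitch  (4B, 4-aligned)
20..21  channels  (1B, 1-aligned)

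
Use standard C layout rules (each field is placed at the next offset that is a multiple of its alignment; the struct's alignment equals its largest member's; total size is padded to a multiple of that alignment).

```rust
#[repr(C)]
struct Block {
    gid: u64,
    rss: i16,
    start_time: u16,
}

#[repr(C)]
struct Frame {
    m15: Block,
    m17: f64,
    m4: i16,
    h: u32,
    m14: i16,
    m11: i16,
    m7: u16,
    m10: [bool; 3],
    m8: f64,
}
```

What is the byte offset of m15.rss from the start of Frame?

Block: @0: gid [8B, align 8] → 8; @8: rss [2B, align 2] → 10; @10: start_time [2B, align 2] → 12; +4 tail pad (align 8); size 16, align 8
@0: m15 [16B, align 8] → 16
within Block: rss at 8
0 + 8 = 8

8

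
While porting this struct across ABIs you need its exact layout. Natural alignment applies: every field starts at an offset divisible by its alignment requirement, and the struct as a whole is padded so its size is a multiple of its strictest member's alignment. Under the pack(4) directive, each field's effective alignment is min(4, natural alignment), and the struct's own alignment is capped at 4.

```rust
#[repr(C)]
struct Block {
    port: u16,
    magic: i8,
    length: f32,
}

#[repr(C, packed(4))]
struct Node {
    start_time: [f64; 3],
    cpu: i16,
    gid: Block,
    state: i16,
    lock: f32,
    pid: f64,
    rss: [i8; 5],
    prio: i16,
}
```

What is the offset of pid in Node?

44

Block: 0..2  port  (2B, 2-aligned); 2..3  magic  (1B, 1-aligned); 3..4  -- padding (1B); 4..8  length  (4B, 4-aligned); sizeof = 8, alignof = 4
0..24  start_time  (24B, 4-aligned)
24..26  cpu  (2B, 2-aligned)
26..28  -- padding (2B)
28..36  gid  (8B, 4-aligned)
36..38  state  (2B, 2-aligned)
38..40  -- padding (2B)
40..44  lock  (4B, 4-aligned)
44..52  pid  (8B, 4-aligned)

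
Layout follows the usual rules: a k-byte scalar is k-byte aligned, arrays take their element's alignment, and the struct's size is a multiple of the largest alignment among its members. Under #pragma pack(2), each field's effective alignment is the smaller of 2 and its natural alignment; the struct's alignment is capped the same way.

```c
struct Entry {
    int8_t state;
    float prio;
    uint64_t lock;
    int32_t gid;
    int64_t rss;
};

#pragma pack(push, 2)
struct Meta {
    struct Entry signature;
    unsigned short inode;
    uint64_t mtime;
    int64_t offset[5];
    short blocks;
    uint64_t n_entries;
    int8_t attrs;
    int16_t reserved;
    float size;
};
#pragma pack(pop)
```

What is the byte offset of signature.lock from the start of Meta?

8

Entry: 0..1  state  (1B, 1-aligned); 1..4  -- padding (3B); 4..8  prio  (4B, 4-aligned); 8..16  lock  (8B, 8-aligned); 16..20  gid  (4B, 4-aligned); 20..24  -- padding (4B); 24..32  rss  (8B, 8-aligned); sizeof = 32, alignof = 8
0..32  signature  (32B, 2-aligned)
within Entry: lock at 8
0 + 8 = 8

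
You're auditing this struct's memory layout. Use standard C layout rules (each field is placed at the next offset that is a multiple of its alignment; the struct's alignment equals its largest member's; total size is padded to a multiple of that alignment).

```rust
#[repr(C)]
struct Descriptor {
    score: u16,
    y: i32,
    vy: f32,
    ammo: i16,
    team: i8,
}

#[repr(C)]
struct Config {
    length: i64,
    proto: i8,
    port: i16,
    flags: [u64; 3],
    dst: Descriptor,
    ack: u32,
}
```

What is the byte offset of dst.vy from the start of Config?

48

Descriptor: @0: score [2B, align 2] → 2; +2 pad (align 4); @4: y [4B, align 4] → 8; @8: vy [4B, align 4] → 12; @12: ammo [2B, align 2] → 14; @14: team [1B, align 1] → 15; +1 tail pad (align 4); size 16, align 4
@0: length [8B, align 8] → 8
@8: proto [1B, align 1] → 9
+1 pad (align 2)
@10: port [2B, align 2] → 12
+4 pad (align 8)
@16: flags [24B, align 8] → 40
@40: dst [16B, align 4] → 56
within Descriptor: vy at 8
40 + 8 = 48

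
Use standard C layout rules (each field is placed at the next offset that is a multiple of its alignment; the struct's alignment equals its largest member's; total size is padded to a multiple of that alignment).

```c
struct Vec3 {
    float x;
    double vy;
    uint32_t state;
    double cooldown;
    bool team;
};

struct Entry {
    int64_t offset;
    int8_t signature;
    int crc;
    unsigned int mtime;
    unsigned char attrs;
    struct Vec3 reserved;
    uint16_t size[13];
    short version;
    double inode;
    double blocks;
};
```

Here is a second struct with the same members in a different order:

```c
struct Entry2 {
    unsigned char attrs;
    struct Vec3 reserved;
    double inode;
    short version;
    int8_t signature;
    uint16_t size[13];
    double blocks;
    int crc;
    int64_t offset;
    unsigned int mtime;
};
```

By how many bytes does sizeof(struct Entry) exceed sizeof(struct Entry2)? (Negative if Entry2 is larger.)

-8

Vec3: 0..4  x  (4B, 4-aligned); 4..8  -- padding (4B); 8..16  vy  (8B, 8-aligned); 16..20  state  (4B, 4-aligned); 20..24  -- padding (4B); 24..32  cooldown  (8B, 8-aligned); 32..33  team  (1B, 1-aligned); 33..40  -- tail padding (7B); sizeof = 40, alignof = 8
0..8  offset  (8B, 8-aligned)
8..9  signature  (1B, 1-aligned)
9..12  -- padding (3B)
12..16  crc  (4B, 4-aligned)
16..20  mtime  (4B, 4-aligned)
20..21  attrs  (1B, 1-aligned)
21..24  -- padding (3B)
24..64  reserved  (40B, 8-aligned)
64..90  size  (26B, 2-aligned)
90..92  version  (2B, 2-aligned)
92..96  -- padding (4B)
96..104  inode  (8B, 8-aligned)
104..112  blocks  (8B, 8-aligned)
sizeof = 112, alignof = 8
— Entry2 —
0..1  attrs  (1B, 1-aligned)
1..8  -- padding (7B)
8..48  reserved  (40B, 8-aligned)
48..56  inode  (8B, 8-aligned)
56..58  version  (2B, 2-aligned)
58..59  signature  (1B, 1-aligned)
59..60  -- padding (1B)
60..86  size  (26B, 2-aligned)
86..88  -- padding (2B)
88..96  blocks  (8B, 8-aligned)
96..100  crc  (4B, 4-aligned)
100..104  -- padding (4B)
104..112  offset  (8B, 8-aligned)
112..116  mtime  (4B, 4-aligned)
116..120  -- tail padding (4B)
sizeof = 120, alignof = 8
112 − 120 = -8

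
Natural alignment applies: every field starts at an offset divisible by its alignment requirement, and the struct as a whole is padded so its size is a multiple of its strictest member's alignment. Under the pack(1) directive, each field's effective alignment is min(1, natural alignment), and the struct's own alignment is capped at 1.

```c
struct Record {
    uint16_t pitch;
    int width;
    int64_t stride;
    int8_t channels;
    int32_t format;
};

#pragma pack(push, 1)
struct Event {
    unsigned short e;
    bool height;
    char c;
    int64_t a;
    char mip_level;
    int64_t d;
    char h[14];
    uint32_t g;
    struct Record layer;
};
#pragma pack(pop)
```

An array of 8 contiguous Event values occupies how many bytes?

Record: pitch at 0 (size 2, align 2) → ends 2; pad 2 to align 4 for width; width at 4 (size 4, align 4) → ends 8; stride at 8 (size 8, align 8) → ends 16; channels at 16 (size 1, align 1) → ends 17; pad 3 to align 4 for format; format at 20 (size 4, align 4) → ends 24; total 24 bytes, alignment 8
e at 0 (size 2, align 1) → ends 2
height at 2 (size 1, align 1) → ends 3
c at 3 (size 1, align 1) → ends 4
a at 4 (size 8, align 1) → ends 12
mip_level at 12 (size 1, align 1) → ends 13
d at 13 (size 8, align 1) → ends 21
h at 21 (size 14, align 1) → ends 35
g at 35 (size 4, align 1) → ends 39
layer at 39 (size 24, align 1) → ends 63
total 63 bytes, alignment 1
array of 8: 8 × 63 = 504

504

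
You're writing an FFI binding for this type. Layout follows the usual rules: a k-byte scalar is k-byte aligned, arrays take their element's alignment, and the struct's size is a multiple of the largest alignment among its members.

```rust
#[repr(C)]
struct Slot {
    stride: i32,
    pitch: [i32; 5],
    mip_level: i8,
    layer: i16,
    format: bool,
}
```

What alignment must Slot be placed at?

member alignments: stride=4, pitch=4, mip_level=1, layer=2, format=1
max = 4

4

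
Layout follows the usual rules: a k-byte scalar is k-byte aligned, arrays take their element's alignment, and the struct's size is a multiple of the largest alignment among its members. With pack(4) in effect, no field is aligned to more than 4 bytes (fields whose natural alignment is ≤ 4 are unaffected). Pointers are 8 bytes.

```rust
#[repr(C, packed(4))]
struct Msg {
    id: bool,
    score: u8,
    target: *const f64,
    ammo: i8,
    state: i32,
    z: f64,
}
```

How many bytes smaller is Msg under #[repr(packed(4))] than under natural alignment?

natural layout:
  0..1  id  (1B, 1-aligned)
  1..2  score  (1B, 1-aligned)
  2..8  -- padding (6B)
  8..16  target  (8B, 8-aligned)
  16..17  ammo  (1B, 1-aligned)
  17..20  -- padding (3B)
  20..24  state  (4B, 4-aligned)
  24..32  z  (8B, 8-aligned)
  sizeof = 32, alignof = 8
packed(4) layout:
  0..1  id  (1B, 1-aligned)
  1..2  score  (1B, 1-aligned)
  2..4  -- padding (2B)
  4..12  target  (8B, 4-aligned)
  12..13  ammo  (1B, 1-aligned)
  13..16  -- padding (3B)
  16..20  state  (4B, 4-aligned)
  20..28  z  (8B, 4-aligned)
  sizeof = 28, alignof = 4
32 − 28 = 4

4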